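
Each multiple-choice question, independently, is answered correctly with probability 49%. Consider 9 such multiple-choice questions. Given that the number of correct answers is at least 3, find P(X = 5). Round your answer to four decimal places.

X ~ Binomial(9, 0.49). Want P(X=5 | X≥3) = P(X=5) / P(X≥3).
P(X=5) = C(9,5)·0.49^5·0.51^4 = 0.240786
P(X≥3) = 1 − 0.002334 − 0.020184 − 0.077569 = 0.899914
Ratio = 0.240786 / 0.899914 = 0.267566

0.2676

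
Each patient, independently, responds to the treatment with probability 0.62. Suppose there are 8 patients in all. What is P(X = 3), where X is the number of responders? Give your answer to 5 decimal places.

0.10575

X ~ Binomial(n=8, p=0.62).
P(X=3) = C(8,3) · p^3 · (1−p)^5
= 56 · 0.23833 · 0.0079235 = 0.1057502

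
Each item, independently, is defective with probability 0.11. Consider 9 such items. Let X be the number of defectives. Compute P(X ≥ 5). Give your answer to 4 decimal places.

0.0014

X ~ Binomial(9, 0.11); P(X ≥ 5) = Σ C(9,k) p^k (1−p)^(9−k) over k:
  k=5: C(9,5)·0.11^5·0.89^4 = 0.001273
  k=6: C(9,6)·0.11^6·0.89^3 = 0.000105
  k=7: C(9,7)·0.11^7·0.89^2 = 0.000006
  k=8: C(9,8)·0.11^8·0.89^1 = 0.000000
  k=9: C(9,9)·0.11^9·0.89^0 = 0.000000
Total = 0.001384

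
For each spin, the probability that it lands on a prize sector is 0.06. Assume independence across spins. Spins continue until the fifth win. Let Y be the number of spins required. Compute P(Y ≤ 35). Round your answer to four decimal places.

0.0563

Finishing within 35 spins ⇔ at least 5 successes in the first 35. With X ~ Binomial(35, 0.06), P(Y ≤ 35) = 1 − P(X ≤ 4).
  k=0: C(35,0)·0.06^0·0.94^35 = 0.114677
  k=1: C(35,1)·0.06^1·0.94^34 = 0.256192
  k=2: C(35,2)·0.06^2·0.94^33 = 0.277996
  k=3: C(35,3)·0.06^3·0.94^32 = 0.195189
  k=4: C(35,4)·0.06^4·0.94^31 = 0.099671
1 − 0.943725 = 0.056275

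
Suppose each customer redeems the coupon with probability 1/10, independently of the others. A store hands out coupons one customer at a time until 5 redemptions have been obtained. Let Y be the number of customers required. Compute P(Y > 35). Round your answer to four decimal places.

Needing more than 35 customers ⇔ fewer than 5 successes in the first 35. With X ~ Binomial(35, 0.10), P(Y > 35) = P(X ≤ 4).
  k=0: C(35,0)·0.10^0·0.90^35 = 0.025032
  k=1: C(35,1)·0.10^1·0.90^34 = 0.097345
  k=2: C(35,2)·0.10^2·0.90^33 = 0.183874
  k=3: C(35,3)·0.10^3·0.90^32 = 0.224735
  k=4: C(35,4)·0.10^4·0.90^31 = 0.199764
P(X ≤ 4) = 0.730749

0.7307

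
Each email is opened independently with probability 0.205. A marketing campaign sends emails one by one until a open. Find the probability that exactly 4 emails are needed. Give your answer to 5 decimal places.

0.10300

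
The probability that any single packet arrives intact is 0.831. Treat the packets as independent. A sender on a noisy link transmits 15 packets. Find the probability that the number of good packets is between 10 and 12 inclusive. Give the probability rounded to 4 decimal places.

0.4485

X ~ Binomial(15, 0.831); P(10 ≤ X ≤ 12) = Σ C(15,k) p^k (1−p)^(15−k) over k:
  k=10: C(15,10)·0.831^10·0.169^5 = 0.065013
  k=11: C(15,11)·0.831^11·0.169^4 = 0.145308
  k=12: C(15,12)·0.831^12·0.169^3 = 0.238168
Total = 0.448489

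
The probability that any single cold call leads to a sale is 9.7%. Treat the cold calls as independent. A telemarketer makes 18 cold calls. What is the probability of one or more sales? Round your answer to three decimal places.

0.841

P(at least one) = 1 − P(none) = 1 − (1 − 0.097)^18
= 1 − 0.15936 = 0.84064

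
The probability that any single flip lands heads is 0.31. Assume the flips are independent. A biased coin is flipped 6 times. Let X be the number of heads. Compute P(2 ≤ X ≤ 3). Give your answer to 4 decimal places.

0.5225

X ~ Binomial(6, 0.31); P(2 ≤ X ≤ 3) = Σ C(6,k) p^k (1−p)^(6−k) over k:
  k=2: C(6,2)·0.31^2·0.69^4 = 0.326747
  k=3: C(6,3)·0.31^3·0.69^3 = 0.195732
Total = 0.522479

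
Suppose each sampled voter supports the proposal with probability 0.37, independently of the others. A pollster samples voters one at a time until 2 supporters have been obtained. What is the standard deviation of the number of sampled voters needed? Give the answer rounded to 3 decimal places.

Y = total sampled voters until the second success; negative binomial with r=2, p=0.37.
SD(Y) = √[r(1−p)/p²] = √(9.20380) = 3.03378

3.034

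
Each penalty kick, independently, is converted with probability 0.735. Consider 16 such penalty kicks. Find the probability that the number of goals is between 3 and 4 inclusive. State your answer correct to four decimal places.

0.0001

X ~ Binomial(16, 0.735); P(3 ≤ X ≤ 4) = Σ C(16,k) p^k (1−p)^(16−k) over k:
  k=3: C(16,3)·0.735^3·0.265^13 = 0.000007
  k=4: C(16,4)·0.735^4·0.265^12 = 0.000064
Total = 0.000071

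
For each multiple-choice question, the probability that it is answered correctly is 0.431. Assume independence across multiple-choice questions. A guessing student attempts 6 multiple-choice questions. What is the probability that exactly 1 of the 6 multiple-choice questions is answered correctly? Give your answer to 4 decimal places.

0.1542

X ~ Binomial(n=6, p=0.431).
P(X=1) = C(6,1) · p^1 · (1−p)^5
= 6 · 0.431 · 0.059643 = 0.154237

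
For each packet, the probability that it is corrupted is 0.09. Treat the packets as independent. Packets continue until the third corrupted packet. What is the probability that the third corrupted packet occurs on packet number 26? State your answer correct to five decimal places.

0.02499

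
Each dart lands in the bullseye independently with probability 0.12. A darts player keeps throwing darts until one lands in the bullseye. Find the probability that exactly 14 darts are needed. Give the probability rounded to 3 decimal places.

0.023

Geometric (trials to first success), p = 0.12.
P(Y = 14) = (1−p)^13 · p = 0.18979 · 0.12 = 0.02277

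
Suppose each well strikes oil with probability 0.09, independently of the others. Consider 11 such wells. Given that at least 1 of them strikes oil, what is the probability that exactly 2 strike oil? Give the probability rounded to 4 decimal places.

0.2953

X ~ Binomial(11, 0.09). Want P(X=2 | X≥1) = P(X=2) / P(X≥1).
P(X=2) = C(11,2)·0.09^2·0.91^9 = 0.190643
P(X≥1) = 1 − 0.354369 = 0.645631
Ratio = 0.190643 / 0.645631 = 0.295281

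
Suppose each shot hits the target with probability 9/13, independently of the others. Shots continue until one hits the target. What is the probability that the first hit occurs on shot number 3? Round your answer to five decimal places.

Geometric (trials to first success), p = 0.692308.
P(Y = 3) = (1−p)^2 · p = 0.094675 · 0.692308 = 0.0655439

0.06554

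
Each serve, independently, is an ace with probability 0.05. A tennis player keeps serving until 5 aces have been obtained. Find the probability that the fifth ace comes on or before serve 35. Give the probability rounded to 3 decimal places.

0.029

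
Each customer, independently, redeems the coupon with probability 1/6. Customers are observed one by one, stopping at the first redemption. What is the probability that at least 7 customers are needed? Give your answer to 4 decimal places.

0.3349

Y = number of customers to the first success; geometric, p = 0.166667.
P(Y > 6) = P(first 6 all fail) = (1−p)^6 = 0.334898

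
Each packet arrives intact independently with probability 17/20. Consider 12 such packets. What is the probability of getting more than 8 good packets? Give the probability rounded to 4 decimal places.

0.9078

X ~ Binomial(12, 0.85); P(X ≥ 9) = Σ C(12,k) p^k (1−p)^(12−k) over k:
  k=9: C(12,9)·0.85^9·0.15^3 = 0.171976
  k=10: C(12,10)·0.85^10·0.15^2 = 0.292358
  k=11: C(12,11)·0.85^11·0.15^1 = 0.301218
  k=12: C(12,12)·0.85^12·0.15^0 = 0.142242
Total = 0.907794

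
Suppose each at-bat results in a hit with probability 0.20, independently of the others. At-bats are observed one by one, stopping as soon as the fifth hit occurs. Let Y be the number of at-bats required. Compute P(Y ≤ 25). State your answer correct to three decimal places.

Finishing within 25 at-bats ⇔ at least 5 successes in the first 25. With X ~ Binomial(25, 0.20), P(Y ≤ 25) = 1 − P(X ≤ 4).
  k=0: C(25,0)·0.20^0·0.80^25 = 0.00378
  k=1: C(25,1)·0.20^1·0.80^24 = 0.02361
  k=2: C(25,2)·0.20^2·0.80^23 = 0.07084
  k=3: C(25,3)·0.20^3·0.80^22 = 0.13577
  k=4: C(25,4)·0.20^4·0.80^21 = 0.18668
1 − 0.42067 = 0.57933

0.579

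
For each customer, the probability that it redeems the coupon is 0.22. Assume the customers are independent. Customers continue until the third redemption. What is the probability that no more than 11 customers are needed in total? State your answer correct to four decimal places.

Finishing within 11 customers ⇔ at least 3 successes in the first 11. With X ~ Binomial(11, 0.22), P(Y ≤ 11) = 1 − P(X ≤ 2).
  k=0: C(11,0)·0.22^0·0.78^11 = 0.065019
  k=1: C(11,1)·0.22^1·0.78^10 = 0.201726
  k=2: C(11,2)·0.22^2·0.78^9 = 0.284485
1 − 0.551230 = 0.448770

0.4488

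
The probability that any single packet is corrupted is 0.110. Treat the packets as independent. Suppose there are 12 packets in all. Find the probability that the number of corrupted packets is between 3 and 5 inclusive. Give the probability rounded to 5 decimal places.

0.13676

X ~ Binomial(12, 0.11); P(3 ≤ X ≤ 5) = Σ C(12,k) p^k (1−p)^(12−k) over k:
  k=3: C(12,3)·0.11^3·0.89^9 = 0.1025914
  k=4: C(12,4)·0.11^4·0.89^8 = 0.0285296
  k=5: C(12,5)·0.11^5·0.89^7 = 0.0056418
Total = 0.1367628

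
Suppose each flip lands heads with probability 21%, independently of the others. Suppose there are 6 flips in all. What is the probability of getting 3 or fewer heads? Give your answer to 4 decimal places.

X ~ Binomial(6, 0.21); P(X ≤ 3) = Σ C(6,k) p^k (1−p)^(6−k) over k:
  k=0: C(6,0)·0.21^0·0.79^6 = 0.243087
  k=1: C(6,1)·0.21^1·0.79^5 = 0.387709
  k=2: C(6,2)·0.21^2·0.79^4 = 0.257655
  k=3: C(6,3)·0.21^3·0.79^3 = 0.091321
Total = 0.979772

0.9798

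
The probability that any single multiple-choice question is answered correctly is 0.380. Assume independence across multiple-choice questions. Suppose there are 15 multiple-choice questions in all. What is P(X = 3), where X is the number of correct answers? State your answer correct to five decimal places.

X ~ Binomial(n=15, p=0.38).
P(X=3) = C(15,3) · p^3 · (1−p)^12
= 455 · 0.054872 · 0.0032263 = 0.0805494

0.08055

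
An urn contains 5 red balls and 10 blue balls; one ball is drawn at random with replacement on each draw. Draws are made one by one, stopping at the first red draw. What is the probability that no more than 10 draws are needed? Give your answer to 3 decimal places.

Y = number of draws to the first success; geometric, p = 0.333333.
P(Y ≤ 10) = 1 − (1−p)^10 = 1 − 0.01734 = 0.98266

0.983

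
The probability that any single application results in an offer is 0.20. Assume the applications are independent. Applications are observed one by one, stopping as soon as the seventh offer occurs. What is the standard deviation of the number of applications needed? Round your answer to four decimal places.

Y = total applications until the seventh success; negative binomial with r=7, p=0.20.
SD(Y) = √[r(1−p)/p²] = √(140.000000) = 11.832160

11.8322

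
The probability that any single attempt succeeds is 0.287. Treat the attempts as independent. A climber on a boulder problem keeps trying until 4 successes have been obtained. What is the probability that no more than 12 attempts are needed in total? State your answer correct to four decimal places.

Finishing within 12 attempts ⇔ at least 4 successes in the first 12. With X ~ Binomial(12, 0.287), P(Y ≤ 12) = 1 − P(X ≤ 3).
  k=0: C(12,0)·0.287^0·0.713^12 = 0.017261
  k=1: C(12,1)·0.287^1·0.713^11 = 0.083377
  k=2: C(12,2)·0.287^2·0.713^10 = 0.184588
  k=3: C(12,3)·0.287^3·0.713^9 = 0.247670
1 − 0.532897 = 0.467103

0.4671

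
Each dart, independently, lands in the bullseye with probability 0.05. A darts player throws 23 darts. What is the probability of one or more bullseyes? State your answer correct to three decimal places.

0.693

P(at least one) = 1 − P(none) = 1 − (1 − 0.05)^23
= 1 − 0.30736 = 0.69264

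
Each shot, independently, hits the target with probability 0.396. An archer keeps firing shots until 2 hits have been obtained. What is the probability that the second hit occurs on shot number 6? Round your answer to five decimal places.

0.10435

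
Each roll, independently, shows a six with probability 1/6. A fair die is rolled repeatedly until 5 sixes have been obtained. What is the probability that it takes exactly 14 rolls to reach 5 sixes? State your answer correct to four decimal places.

Y = trial on which the fifth success occurs; negative binomial, r=5, p=0.166667.
P(Y=14) = C(13,4) · p^5 · (1−p)^9
= 715 · 0.0001286 · 0.19381 = 0.017820

0.0178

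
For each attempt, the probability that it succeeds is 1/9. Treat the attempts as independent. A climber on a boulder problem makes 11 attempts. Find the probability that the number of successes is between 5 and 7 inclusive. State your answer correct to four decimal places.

X ~ Binomial(11, 0.111111); P(5 ≤ X ≤ 7) = Σ C(11,k) p^k (1−p)^(11−k) over k:
  k=5: C(11,5)·0.111111^5·0.888889^6 = 0.003859
  k=6: C(11,6)·0.111111^6·0.888889^5 = 0.000482
  k=7: C(11,7)·0.111111^7·0.888889^4 = 0.000043
Total = 0.004385

0.0044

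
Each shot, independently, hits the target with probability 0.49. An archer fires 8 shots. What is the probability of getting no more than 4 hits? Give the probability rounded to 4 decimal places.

X ~ Binomial(8, 0.49); P(X ≤ 4) = Σ C(8,k) p^k (1−p)^(8−k) over k:
  k=0: C(8,0)·0.49^0·0.51^8 = 0.004577
  k=1: C(8,1)·0.49^1·0.51^7 = 0.035178
  k=2: C(8,2)·0.49^2·0.51^6 = 0.118296
  k=3: C(8,3)·0.49^3·0.51^5 = 0.227315
  k=4: C(8,4)·0.49^4·0.51^4 = 0.273000
Total = 0.658366

0.6584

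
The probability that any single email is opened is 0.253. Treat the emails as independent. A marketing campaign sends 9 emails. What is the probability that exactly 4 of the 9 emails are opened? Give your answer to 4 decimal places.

X ~ Binomial(n=9, p=0.253).
P(X=4) = C(9,4) · p^4 · (1−p)^5
= 126 · 0.0040972 · 0.2326 = 0.120076

0.1201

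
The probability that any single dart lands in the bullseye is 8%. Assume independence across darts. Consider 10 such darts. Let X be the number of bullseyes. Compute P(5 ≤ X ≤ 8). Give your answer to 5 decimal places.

0.00059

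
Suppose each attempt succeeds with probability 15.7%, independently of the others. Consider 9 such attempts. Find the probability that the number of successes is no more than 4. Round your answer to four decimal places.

X ~ Binomial(9, 0.157); P(X ≤ 4) = Σ C(9,k) p^k (1−p)^(9−k) over k:
  k=0: C(9,0)·0.157^0·0.843^9 = 0.215005
  k=1: C(9,1)·0.157^1·0.843^8 = 0.360382
  k=2: C(9,2)·0.157^2·0.843^7 = 0.268469
  k=3: C(9,3)·0.157^3·0.843^6 = 0.116666
  k=4: C(9,4)·0.157^4·0.843^5 = 0.032592
Total = 0.993113

0.9931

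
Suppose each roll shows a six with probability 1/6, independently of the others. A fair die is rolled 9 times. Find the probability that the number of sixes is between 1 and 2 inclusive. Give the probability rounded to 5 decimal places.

X ~ Binomial(9, 0.166667); P(1 ≤ X ≤ 2) = Σ C(9,k) p^k (1−p)^(9−k) over k:
  k=1: C(9,1)·0.166667^1·0.833333^8 = 0.3488521
  k=2: C(9,2)·0.166667^2·0.833333^7 = 0.2790816
Total = 0.6279337

0.62793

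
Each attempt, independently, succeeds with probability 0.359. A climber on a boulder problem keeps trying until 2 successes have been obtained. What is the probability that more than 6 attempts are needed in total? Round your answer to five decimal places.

Needing more than 6 attempts ⇔ fewer than 2 successes in the first 6. With X ~ Binomial(6, 0.359), P(Y > 6) = P(X ≤ 1).
  k=0: C(6,0)·0.359^0·0.641^6 = 0.0693662
  k=1: C(6,1)·0.359^1·0.641^5 = 0.2330966
P(X ≤ 1) = 0.3024628

0.30246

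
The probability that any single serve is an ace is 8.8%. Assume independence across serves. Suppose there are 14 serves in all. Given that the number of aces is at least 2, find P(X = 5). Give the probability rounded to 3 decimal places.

X ~ Binomial(14, 0.088). Want P(X=5 | X≥2) = P(X=5) / P(X≥2).
P(X=5) = C(14,5)·0.088^5·0.912^9 = 0.00461
P(X≥2) = 1 − 0.27538 − 0.37200 = 0.35262
Ratio = 0.00461 / 0.35262 = 0.01308

0.013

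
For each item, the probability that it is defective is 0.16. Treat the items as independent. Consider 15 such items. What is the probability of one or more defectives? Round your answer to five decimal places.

0.92685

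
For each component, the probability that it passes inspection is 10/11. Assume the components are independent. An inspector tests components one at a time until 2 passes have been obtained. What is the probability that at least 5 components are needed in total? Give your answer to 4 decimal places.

0.0028

Needing more than 4 components ⇔ fewer than 2 successes in the first 4. With X ~ Binomial(4, 0.909091), P(Y > 4) = P(X ≤ 1).
  k=0: C(4,0)·0.909091^0·0.090909^4 = 0.000068
  k=1: C(4,1)·0.909091^1·0.090909^3 = 0.002732
P(X ≤ 1) = 0.002800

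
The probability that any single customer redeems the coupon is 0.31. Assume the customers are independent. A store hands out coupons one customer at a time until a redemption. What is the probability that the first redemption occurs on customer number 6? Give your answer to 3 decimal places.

Geometric (trials to first success), p = 0.31.
P(Y = 6) = (1−p)^5 · p = 0.1564 · 0.31 = 0.04848

0.048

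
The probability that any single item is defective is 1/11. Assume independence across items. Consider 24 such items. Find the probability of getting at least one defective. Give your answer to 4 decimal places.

0.8985

P(at least one) = 1 − P(none) = 1 − (1 − 0.090909)^24
= 1 − 0.101526 = 0.898474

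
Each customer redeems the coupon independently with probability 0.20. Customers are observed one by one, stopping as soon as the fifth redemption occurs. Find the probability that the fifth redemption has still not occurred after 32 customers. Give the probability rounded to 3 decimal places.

0.204

Needing more than 32 customers ⇔ fewer than 5 successes in the first 32. With X ~ Binomial(32, 0.20), P(Y > 32) = P(X ≤ 4).
  k=0: C(32,0)·0.20^0·0.80^32 = 0.00079
  k=1: C(32,1)·0.20^1·0.80^31 = 0.00634
  k=2: C(32,2)·0.20^2·0.80^30 = 0.02456
  k=3: C(32,3)·0.20^3·0.80^29 = 0.06140
  k=4: C(32,4)·0.20^4·0.80^28 = 0.11129
P(X ≤ 4) = 0.20438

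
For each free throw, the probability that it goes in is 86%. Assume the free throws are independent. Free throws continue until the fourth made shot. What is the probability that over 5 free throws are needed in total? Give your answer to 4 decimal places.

0.1467

Needing more than 5 free throws ⇔ fewer than 4 successes in the first 5. With X ~ Binomial(5, 0.86), P(Y > 5) = P(X ≤ 3).
  k=0: C(5,0)·0.86^0·0.14^5 = 0.000054
  k=1: C(5,1)·0.86^1·0.14^4 = 0.001652
  k=2: C(5,2)·0.86^2·0.14^3 = 0.020295
  k=3: C(5,3)·0.86^3·0.14^2 = 0.124667
P(X ≤ 3) = 0.146667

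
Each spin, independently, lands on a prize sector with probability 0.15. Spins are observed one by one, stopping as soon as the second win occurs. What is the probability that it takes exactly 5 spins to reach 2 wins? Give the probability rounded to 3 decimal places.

0.055

Y = trial on which the second success occurs; negative binomial, r=2, p=0.15.
P(Y=5) = C(4,1) · p^2 · (1−p)^3
= 4 · 0.0225 · 0.61413 = 0.05527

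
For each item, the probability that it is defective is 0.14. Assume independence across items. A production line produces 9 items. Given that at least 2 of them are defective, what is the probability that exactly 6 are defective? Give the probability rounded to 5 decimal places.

0.00110

X ~ Binomial(9, 0.14). Want P(X=6 | X≥2) = P(X=6) / P(X≥2).
P(X=6) = C(9,6)·0.14^6·0.86^3 = 0.0004023
P(X≥2) = 1 − 0.2573274 − 0.3770146 = 0.3656580
Ratio = 0.0004023 / 0.3656580 = 0.0011002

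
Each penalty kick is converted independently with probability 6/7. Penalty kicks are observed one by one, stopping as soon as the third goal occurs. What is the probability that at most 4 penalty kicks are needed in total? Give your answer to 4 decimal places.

Finishing within 4 penalty kicks ⇔ at least 3 successes in the first 4. With X ~ Binomial(4, 0.857143), P(Y ≤ 4) = 1 − P(X ≤ 2).
  k=0: C(4,0)·0.857143^0·0.142857^4 = 0.000416
  k=1: C(4,1)·0.857143^1·0.142857^3 = 0.009996
  k=2: C(4,2)·0.857143^2·0.142857^2 = 0.089963
1 − 0.100375 = 0.899625

0.8996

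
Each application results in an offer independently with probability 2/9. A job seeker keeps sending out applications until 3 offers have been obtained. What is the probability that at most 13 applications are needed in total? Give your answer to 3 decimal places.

Finishing within 13 applications ⇔ at least 3 successes in the first 13. With X ~ Binomial(13, 0.222222), P(Y ≤ 13) = 1 − P(X ≤ 2).
  k=0: C(13,0)·0.222222^0·0.777778^13 = 0.03812
  k=1: C(13,1)·0.222222^1·0.777778^12 = 0.14158
  k=2: C(13,2)·0.222222^2·0.777778^11 = 0.24271
1 − 0.42240 = 0.57760

0.578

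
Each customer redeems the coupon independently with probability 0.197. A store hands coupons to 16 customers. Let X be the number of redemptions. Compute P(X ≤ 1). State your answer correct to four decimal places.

X ~ Binomial(16, 0.197); P(X ≤ 1) = Σ C(16,k) p^k (1−p)^(16−k) over k:
  k=0: C(16,0)·0.197^0·0.803^16 = 0.029885
  k=1: C(16,1)·0.197^1·0.803^15 = 0.117306
Total = 0.147190

0.1472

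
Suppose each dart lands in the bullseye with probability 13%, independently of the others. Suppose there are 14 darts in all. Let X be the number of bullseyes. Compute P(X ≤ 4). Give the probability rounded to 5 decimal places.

X ~ Binomial(14, 0.13); P(X ≤ 4) = Σ C(14,k) p^k (1−p)^(14−k) over k:
  k=0: C(14,0)·0.13^0·0.87^14 = 0.1423212
  k=1: C(14,1)·0.13^1·0.87^13 = 0.2977294
  k=2: C(14,2)·0.13^2·0.87^12 = 0.2891739
  k=3: C(14,3)·0.13^3·0.87^11 = 0.1728396
  k=4: C(14,4)·0.13^4·0.87^10 = 0.0710232
Total = 0.9730872

0.97309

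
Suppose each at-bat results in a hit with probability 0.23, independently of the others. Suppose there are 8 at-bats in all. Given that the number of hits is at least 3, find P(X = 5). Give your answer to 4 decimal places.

X ~ Binomial(8, 0.23). Want P(X=5 | X≥3) = P(X=5) / P(X≥3).
P(X=5) = C(8,5)·0.23^5·0.77^3 = 0.016455
P(X≥3) = 1 − 0.123574 − 0.295293 − 0.308715 = 0.272418
Ratio = 0.016455 / 0.272418 = 0.060404

0.0604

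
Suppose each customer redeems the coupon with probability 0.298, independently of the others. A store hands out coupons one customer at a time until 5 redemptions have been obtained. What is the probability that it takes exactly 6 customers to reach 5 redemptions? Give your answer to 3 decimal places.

Y = trial on which the fifth success occurs; negative binomial, r=5, p=0.298.
P(Y=6) = C(5,4) · p^5 · (1−p)^1
= 5 · 0.0023501 · 0.702 = 0.00825

0.008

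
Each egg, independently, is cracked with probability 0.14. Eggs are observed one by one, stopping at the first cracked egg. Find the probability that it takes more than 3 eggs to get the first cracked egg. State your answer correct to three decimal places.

Y = number of eggs to the first success; geometric, p = 0.14.
P(Y > 3) = P(first 3 all fail) = (1−p)^3 = 0.63606

0.636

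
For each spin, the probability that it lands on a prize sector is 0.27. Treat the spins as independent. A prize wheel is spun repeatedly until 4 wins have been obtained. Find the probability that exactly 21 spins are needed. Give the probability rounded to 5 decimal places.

Y = trial on which the fourth success occurs; negative binomial, r=4, p=0.27.
P(Y=21) = C(20,3) · p^4 · (1−p)^17
= 1140 · 0.0053144 · 0.0047478 = 0.0287640

0.02876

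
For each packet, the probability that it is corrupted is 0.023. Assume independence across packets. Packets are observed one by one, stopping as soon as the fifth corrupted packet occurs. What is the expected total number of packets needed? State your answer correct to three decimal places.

217.391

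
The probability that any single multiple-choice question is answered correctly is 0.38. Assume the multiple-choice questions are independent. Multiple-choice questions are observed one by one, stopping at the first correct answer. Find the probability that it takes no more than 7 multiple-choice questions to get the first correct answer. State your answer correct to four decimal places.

0.9648

Y = number of multiple-choice questions to the first success; geometric, p = 0.38.
P(Y ≤ 7) = 1 − (1−p)^7 = 1 − 0.035216 = 0.964784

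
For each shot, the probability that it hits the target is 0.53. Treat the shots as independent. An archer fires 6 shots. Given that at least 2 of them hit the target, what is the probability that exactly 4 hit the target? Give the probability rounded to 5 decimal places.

0.28534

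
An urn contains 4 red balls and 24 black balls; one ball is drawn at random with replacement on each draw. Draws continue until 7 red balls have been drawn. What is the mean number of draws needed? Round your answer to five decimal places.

49.00000

Y = total draws until the seventh success; negative binomial with r=7, p=0.142857.
E[Y] = r / p = 7 / 0.142857 = 49.0000000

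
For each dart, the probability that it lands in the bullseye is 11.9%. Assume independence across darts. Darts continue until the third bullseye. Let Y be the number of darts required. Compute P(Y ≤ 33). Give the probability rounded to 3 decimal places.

0.769

Finishing within 33 darts ⇔ at least 3 successes in the first 33. With X ~ Binomial(33, 0.119), P(Y ≤ 33) = 1 − P(X ≤ 2).
  k=0: C(33,0)·0.119^0·0.881^33 = 0.01528
  k=1: C(33,1)·0.119^1·0.881^32 = 0.06812
  k=2: C(33,2)·0.119^2·0.881^31 = 0.14722
1 − 0.23063 = 0.76937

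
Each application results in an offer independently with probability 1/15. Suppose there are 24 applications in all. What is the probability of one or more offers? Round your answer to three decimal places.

P(at least one) = 1 − P(none) = 1 − (1 − 0.066667)^24
= 1 − 0.19093 = 0.80907

0.809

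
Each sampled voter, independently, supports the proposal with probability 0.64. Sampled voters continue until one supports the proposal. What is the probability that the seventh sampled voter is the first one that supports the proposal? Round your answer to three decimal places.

0.001

Geometric (trials to first success), p = 0.64.
P(Y = 7) = (1−p)^6 · p = 0.0021768 · 0.64 = 0.00139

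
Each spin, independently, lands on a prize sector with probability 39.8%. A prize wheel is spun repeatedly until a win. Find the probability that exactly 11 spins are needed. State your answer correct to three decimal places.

Geometric (trials to first success), p = 0.398.
P(Y = 11) = (1−p)^10 · p = 0.0062512 · 0.398 = 0.00249

0.002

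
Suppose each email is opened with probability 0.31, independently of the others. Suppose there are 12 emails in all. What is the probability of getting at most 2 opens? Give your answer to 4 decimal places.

X ~ Binomial(12, 0.31); P(X ≤ 2) = Σ C(12,k) p^k (1−p)^(12−k) over k:
  k=0: C(12,0)·0.31^0·0.69^12 = 0.011646
  k=1: C(12,1)·0.31^1·0.69^11 = 0.062789
  k=2: C(12,2)·0.31^2·0.69^10 = 0.155152
Total = 0.229588

0.2296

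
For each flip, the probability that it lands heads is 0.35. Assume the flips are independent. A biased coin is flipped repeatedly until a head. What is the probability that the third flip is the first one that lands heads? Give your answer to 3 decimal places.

Geometric (trials to first success), p = 0.35.
P(Y = 3) = (1−p)^2 · p = 0.4225 · 0.35 = 0.14788

0.148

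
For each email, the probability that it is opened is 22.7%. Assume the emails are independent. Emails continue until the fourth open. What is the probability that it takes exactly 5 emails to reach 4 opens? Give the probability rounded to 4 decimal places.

0.0082

Y = trial on which the fourth success occurs; negative binomial, r=4, p=0.227.
P(Y=5) = C(4,3) · p^4 · (1−p)^1
= 4 · 0.0026552 · 0.773 = 0.008210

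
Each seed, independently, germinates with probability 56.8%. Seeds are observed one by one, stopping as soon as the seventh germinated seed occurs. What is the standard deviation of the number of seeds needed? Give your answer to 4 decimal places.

Y = total seeds until the seventh success; negative binomial with r=7, p=0.568.
SD(Y) = √[r(1−p)/p²] = √(9.373140) = 3.061558

3.0616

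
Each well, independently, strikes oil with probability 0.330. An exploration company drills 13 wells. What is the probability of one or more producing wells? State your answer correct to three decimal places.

0.995

P(at least one) = 1 − P(none) = 1 − (1 − 0.33)^13
= 1 − 0.00548 = 0.99452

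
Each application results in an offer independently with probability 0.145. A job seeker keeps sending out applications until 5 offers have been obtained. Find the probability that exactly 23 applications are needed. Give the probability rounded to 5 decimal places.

0.02795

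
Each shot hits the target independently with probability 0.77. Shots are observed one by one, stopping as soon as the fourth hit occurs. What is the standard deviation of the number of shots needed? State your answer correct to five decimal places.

Y = total shots until the fourth success; negative binomial with r=4, p=0.77.
SD(Y) = √[r(1−p)/p²] = √(1.5516951) = 1.2456705

1.24567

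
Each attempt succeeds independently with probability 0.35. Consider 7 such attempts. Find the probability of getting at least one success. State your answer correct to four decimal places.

0.9510

P(at least one) = 1 − P(none) = 1 − (1 − 0.35)^7
= 1 − 0.049022 = 0.950978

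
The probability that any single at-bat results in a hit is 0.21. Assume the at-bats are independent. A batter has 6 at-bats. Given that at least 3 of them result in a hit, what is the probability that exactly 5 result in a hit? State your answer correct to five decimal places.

X ~ Binomial(6, 0.21). Want P(X=5 | X≥3) = P(X=5) / P(X≥3).
P(X=5) = C(6,5)·0.21^5·0.79^1 = 0.0019359
P(X≥3) = 1 − 0.2430875 − 0.3877091 − 0.2576548 = 0.1115487
Ratio = 0.0019359 / 0.1115487 = 0.0173544

0.01735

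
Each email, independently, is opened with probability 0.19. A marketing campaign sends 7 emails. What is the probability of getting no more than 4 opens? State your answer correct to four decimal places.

X ~ Binomial(7, 0.19); P(X ≤ 4) = Σ C(7,k) p^k (1−p)^(7−k) over k:
  k=0: C(7,0)·0.19^0·0.81^7 = 0.228768
  k=1: C(7,1)·0.19^1·0.81^6 = 0.375631
  k=2: C(7,2)·0.19^2·0.81^5 = 0.264333
  k=3: C(7,3)·0.19^3·0.81^4 = 0.103340
  k=4: C(7,4)·0.19^4·0.81^3 = 0.024240
Total = 0.996313

0.9963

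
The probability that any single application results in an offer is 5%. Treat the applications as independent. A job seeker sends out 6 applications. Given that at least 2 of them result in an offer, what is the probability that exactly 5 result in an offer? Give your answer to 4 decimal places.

0.0001

X ~ Binomial(6, 0.05). Want P(X=5 | X≥2) = P(X=5) / P(X≥2).
P(X=5) = C(6,5)·0.05^5·0.95^1 = 0.000002
P(X≥2) = 1 − 0.735092 − 0.232134 = 0.032774
Ratio = 0.000002 / 0.032774 = 0.000054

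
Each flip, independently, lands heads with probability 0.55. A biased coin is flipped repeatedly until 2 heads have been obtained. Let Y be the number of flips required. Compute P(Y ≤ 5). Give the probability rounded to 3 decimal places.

Finishing within 5 flips ⇔ at least 2 successes in the first 5. With X ~ Binomial(5, 0.55), P(Y ≤ 5) = 1 − P(X ≤ 1).
  k=0: C(5,0)·0.55^0·0.45^5 = 0.01845
  k=1: C(5,1)·0.55^1·0.45^4 = 0.11277
1 − 0.13122 = 0.86878

0.869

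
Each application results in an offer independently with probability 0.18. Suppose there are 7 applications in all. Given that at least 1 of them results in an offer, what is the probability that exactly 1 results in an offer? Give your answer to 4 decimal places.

X ~ Binomial(7, 0.18). Want P(X=1 | X≥1) = P(X=1) / P(X≥1).
P(X=1) = C(7,1)·0.18^1·0.82^6 = 0.383048
P(X≥1) = 1 − 0.249285 = 0.750715
Ratio = 0.383048 / 0.750715 = 0.510245

0.5102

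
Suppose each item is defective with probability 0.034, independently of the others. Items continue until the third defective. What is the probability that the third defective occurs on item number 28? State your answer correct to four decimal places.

Y = trial on which the third success occurs; negative binomial, r=3, p=0.034.
P(Y=28) = C(27,2) · p^3 · (1−p)^25
= 351 · 3.9304e-05 · 0.42114 = 0.005810

0.0058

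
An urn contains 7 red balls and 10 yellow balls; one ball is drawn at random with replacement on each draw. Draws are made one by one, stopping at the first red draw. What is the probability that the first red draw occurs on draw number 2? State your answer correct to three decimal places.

0.242

Geometric (trials to first success), p = 0.411765.
P(Y = 2) = (1−p)^1 · p = 0.58824 · 0.411765 = 0.24221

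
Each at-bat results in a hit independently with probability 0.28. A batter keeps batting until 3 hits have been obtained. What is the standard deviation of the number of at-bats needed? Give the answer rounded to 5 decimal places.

5.24891

Y = total at-bats until the third success; negative binomial with r=3, p=0.28.
SD(Y) = √[r(1−p)/p²] = √(27.5510204) = 5.2489066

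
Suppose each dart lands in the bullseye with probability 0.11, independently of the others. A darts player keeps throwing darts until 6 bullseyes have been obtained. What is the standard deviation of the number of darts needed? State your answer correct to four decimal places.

21.0077

Y = total darts until the sixth success; negative binomial with r=6, p=0.11.
SD(Y) = √[r(1−p)/p²] = √(441.322314) = 21.007673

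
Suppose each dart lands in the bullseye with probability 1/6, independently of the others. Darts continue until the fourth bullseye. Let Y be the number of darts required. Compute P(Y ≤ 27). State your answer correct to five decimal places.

0.68086

Finishing within 27 darts ⇔ at least 4 successes in the first 27. With X ~ Binomial(27, 0.166667), P(Y ≤ 27) = 1 − P(X ≤ 3).
  k=0: C(27,0)·0.166667^0·0.833333^27 = 0.0072796
  k=1: C(27,1)·0.166667^1·0.833333^26 = 0.0393097
  k=2: C(27,2)·0.166667^2·0.833333^25 = 0.1022053
  k=3: C(27,3)·0.166667^3·0.833333^24 = 0.1703422
1 − 0.3191368 = 0.6808632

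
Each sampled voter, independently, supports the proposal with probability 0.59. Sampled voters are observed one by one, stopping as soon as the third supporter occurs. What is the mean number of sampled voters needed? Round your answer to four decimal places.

5.0847

Y = total sampled voters until the third success; negative binomial with r=3, p=0.59.
E[Y] = r / p = 3 / 0.59 = 5.084746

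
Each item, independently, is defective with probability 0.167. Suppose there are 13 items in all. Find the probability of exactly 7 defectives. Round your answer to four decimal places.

X ~ Binomial(n=13, p=0.167).
P(X=7) = C(13,7) · p^7 · (1−p)^6
= 1716 · 3.6226e-06 · 0.3341 = 0.002077

0.0021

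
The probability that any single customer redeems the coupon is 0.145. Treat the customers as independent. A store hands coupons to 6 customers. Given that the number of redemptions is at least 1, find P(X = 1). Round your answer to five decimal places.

0.65236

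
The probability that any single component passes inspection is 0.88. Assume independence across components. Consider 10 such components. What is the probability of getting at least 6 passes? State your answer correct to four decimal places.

X ~ Binomial(10, 0.88); P(X ≥ 6) = Σ C(10,k) p^k (1−p)^(10−k) over k:
  k=6: C(10,6)·0.88^6·0.12^4 = 0.020223
  k=7: C(10,7)·0.88^7·0.12^3 = 0.084743
  k=8: C(10,8)·0.88^8·0.12^2 = 0.233043
  k=9: C(10,9)·0.88^9·0.12^1 = 0.379774
  k=10: C(10,10)·0.88^10·0.12^0 = 0.278501
Total = 0.996284

0.9963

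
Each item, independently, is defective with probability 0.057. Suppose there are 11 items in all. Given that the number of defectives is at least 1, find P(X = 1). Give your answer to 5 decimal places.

0.73300

X ~ Binomial(11, 0.057). Want P(X=1 | X≥1) = P(X=1) / P(X≥1).
P(X=1) = C(11,1)·0.057^1·0.943^10 = 0.3486458
P(X≥1) = 1 − 0.5243589 = 0.4756411
Ratio = 0.3486458 / 0.4756411 = 0.7330018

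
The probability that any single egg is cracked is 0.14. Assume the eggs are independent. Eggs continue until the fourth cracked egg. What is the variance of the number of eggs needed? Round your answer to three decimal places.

Y = total eggs until the fourth success; negative binomial with r=4, p=0.14.
Var(Y) = r(1−p)/p² = 4·0.86 / 0.14² = 175.51020

175.510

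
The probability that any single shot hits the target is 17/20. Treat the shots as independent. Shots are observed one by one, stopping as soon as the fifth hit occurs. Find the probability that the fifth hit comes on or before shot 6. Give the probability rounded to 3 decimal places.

Finishing within 6 shots ⇔ at least 5 successes in the first 6. With X ~ Binomial(6, 0.85), P(Y ≤ 6) = 1 − P(X ≤ 4).
  k=0: C(6,0)·0.85^0·0.15^6 = 0.00001
  k=1: C(6,1)·0.85^1·0.15^5 = 0.00039
  k=2: C(6,2)·0.85^2·0.15^4 = 0.00549
  k=3: C(6,3)·0.85^3·0.15^3 = 0.04145
  k=4: C(6,4)·0.85^4·0.15^2 = 0.17618
1 − 0.22352 = 0.77648

0.776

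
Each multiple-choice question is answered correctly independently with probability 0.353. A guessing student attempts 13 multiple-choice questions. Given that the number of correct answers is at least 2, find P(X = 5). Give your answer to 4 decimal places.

0.2229

X ~ Binomial(13, 0.353). Want P(X=5 | X≥2) = P(X=5) / P(X≥2).
P(X=5) = C(13,5)·0.353^5·0.647^8 = 0.216614
P(X≥2) = 1 − 0.003481 − 0.024693 = 0.971826
Ratio = 0.216614 / 0.971826 = 0.222894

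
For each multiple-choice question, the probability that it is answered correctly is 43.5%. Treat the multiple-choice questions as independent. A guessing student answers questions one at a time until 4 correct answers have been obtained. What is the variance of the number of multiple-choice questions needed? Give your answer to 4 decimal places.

11.9435

Y = total multiple-choice questions until the fourth success; negative binomial with r=4, p=0.435.
Var(Y) = r(1−p)/p² = 4·0.565 / 0.435² = 11.943454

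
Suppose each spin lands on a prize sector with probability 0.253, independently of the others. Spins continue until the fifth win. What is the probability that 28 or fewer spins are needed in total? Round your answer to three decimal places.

0.872

Finishing within 28 spins ⇔ at least 5 successes in the first 28. With X ~ Binomial(28, 0.253), P(Y ≤ 28) = 1 − P(X ≤ 4).
  k=0: C(28,0)·0.253^0·0.747^28 = 0.00028
  k=1: C(28,1)·0.253^1·0.747^27 = 0.00269
  k=2: C(28,2)·0.253^2·0.747^26 = 0.01230
  k=3: C(28,3)·0.253^3·0.747^25 = 0.03612
  k=4: C(28,4)·0.253^4·0.747^24 = 0.07645
1 − 0.12785 = 0.87215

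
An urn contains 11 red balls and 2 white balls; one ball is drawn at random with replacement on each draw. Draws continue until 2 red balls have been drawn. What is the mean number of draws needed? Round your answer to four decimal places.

2.3636

Y = total draws until the second success; negative binomial with r=2, p=0.846154.
E[Y] = r / p = 2 / 0.846154 = 2.363636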